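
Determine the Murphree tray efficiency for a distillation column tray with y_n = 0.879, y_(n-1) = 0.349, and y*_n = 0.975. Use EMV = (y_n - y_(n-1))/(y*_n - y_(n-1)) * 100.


Murphree vapor efficiency: EMV = (y_n - y_(n-1)) / (y*_n - y_(n-1)) * 100
EMV = (0.879 - 0.349) / (0.975 - 0.349) * 100 = 0.53 / 0.626 * 100 = 84.66

84.66 %


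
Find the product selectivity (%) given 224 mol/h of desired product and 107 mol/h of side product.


Selectivity = desired / (desired + undesired) * 100
Total products = 224 + 107 = 331 mol/h
S = 224 / 331 * 100
= 0.6767 * 100
= 67.67 %

67.67 %


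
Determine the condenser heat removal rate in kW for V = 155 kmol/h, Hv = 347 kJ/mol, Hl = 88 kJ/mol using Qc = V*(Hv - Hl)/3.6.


Qc = 155 * (347 - 88) / 3.6 = 155 * 259 / 3.6 = 11150

11150 kW


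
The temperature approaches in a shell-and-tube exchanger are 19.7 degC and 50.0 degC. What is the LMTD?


LMTD = (dT1 - dT2) / ln(dT1/dT2)
= (19.7 - 50.0) / ln(19.7 / 50.0) = -30.3 / -0.931404 = 32.53

32.53 degC


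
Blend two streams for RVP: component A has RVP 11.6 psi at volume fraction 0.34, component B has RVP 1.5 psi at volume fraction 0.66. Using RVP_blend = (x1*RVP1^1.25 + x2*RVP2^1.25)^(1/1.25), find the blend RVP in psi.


Chevron index: RVP_blend = (sum xi*RVPi^1.25)^(1/1.25)
RVP^1.25 terms: 0.34 * 11.6^1.25 + 0.66 * 1.5^1.25 = 8.37427
RVP_blend = 8.37427^(1/1.25) = 5.475

5.475 psi


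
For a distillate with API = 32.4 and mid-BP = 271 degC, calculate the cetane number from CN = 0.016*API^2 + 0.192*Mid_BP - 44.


CN = 0.016 * 32.4^2 + 0.192 * 271 - 44
CN = 16.79616 + 52.032 - 44 = 24.82816

24.82816


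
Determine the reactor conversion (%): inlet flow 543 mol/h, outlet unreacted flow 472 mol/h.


X = (F_in - F_out) / F_in * 100
Moles reacted = 543 - 472 = 71
X = 71 / 543 * 100
= 0.1308 * 100
= 13.08 %

13.08 %


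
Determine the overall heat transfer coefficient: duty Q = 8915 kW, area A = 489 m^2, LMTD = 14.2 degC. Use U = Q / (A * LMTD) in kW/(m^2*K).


From Q = U*A*LMTD, U = Q / (A * LMTD)
U = 8915 / (489 * 14.2) = 8915 / 6943.8 = 1.284

1.284 kW/(m^2*K)


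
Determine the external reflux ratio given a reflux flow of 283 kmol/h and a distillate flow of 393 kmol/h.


Reflux ratio definition: R = L / D (liquid returned / distillate withdrawn)
L = 283 kmol/h, D = 393 kmol/h
R = 283 / 393 = 0.7201

0.7201


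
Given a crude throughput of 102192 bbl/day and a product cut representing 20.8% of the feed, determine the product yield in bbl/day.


Crude throughput = 102192 bbl/day
Fraction yield = 20.8%
yield = throughput * fraction / 100
yield = 102192 * 20.8 / 100 = 21255.936

21255.936 bbl/day


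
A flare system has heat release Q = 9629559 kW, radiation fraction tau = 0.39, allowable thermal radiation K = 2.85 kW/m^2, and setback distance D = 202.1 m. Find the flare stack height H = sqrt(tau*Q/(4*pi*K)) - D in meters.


tau*Q/(4*pi*K) = 0.39 * 9629559 / (4 * pi * 2.85) = 104862
sqrt(104862) = 323.824
H = 323.824 - 202.1 = 121.7

121.7 m


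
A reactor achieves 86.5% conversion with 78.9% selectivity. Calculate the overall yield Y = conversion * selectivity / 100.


Overall yield = conversion (%) * selectivity (%) / 100
Conversion = 86.5%, Selectivity = 78.9%
Y = 86.5 * 78.9 / 100
= 68.2485 %

68.2485 %


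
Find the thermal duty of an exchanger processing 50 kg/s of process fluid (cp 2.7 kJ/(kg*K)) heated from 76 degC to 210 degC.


Q = m_dot * cp * delta_T
delta_T = 210 - 76 = 134 K
Q = 50 * 2.7 * 134
= 135 * 134
= 18090 kW

18090 kW


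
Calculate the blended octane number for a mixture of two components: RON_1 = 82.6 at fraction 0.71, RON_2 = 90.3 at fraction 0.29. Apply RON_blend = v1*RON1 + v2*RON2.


Linear blending: RON_blend = sum(vi * RONi)
Contribution 1: 0.71 * 82.6 = 58.646
Contribution 2: 0.29 * 90.3 = 26.187
RON_blend = 58.646 + 26.187 = 84.833

84.833


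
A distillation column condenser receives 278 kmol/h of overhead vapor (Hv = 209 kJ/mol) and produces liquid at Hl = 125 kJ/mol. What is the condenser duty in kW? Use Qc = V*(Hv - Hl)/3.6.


Qc = 278 * (209 - 125) / 3.6 = 278 * 84 / 3.6 = 6487

6487 kW


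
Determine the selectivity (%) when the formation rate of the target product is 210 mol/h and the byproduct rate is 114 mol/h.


Selectivity = desired / (desired + undesired) * 100
Total products = 210 + 114 = 324 mol/h
S = 210 / 324 * 100
= 0.6481 * 100
= 64.81 %

64.81 %


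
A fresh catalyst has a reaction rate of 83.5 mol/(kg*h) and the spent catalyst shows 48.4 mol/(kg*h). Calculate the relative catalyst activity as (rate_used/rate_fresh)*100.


Activity (%) = (rate_used / rate_fresh) * 100
rate_used = 48.4, rate_fresh = 83.5
= (48.4 / 83.5) * 100
= 0.5796 * 100 = 57.96

57.96 %


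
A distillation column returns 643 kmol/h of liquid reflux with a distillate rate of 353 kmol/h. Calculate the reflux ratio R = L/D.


Reflux ratio definition: R = L / D (liquid returned / distillate withdrawn)
L = 643 kmol/h, D = 353 kmol/h
R = 643 / 353 = 1.822

1.822


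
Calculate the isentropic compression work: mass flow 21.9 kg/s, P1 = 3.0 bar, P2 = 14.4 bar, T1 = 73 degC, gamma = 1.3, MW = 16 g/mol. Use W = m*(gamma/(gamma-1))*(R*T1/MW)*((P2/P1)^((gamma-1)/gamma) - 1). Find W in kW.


Isentropic work: W = m*(gamma/(gamma-1))*(R*T1/MW)*((P2/P1)^((gamma-1)/gamma) - 1)
T1 = 73 + 273.15 = 346.15 K
Pressure ratio = 14.4 / 3.0 = 4.8
Exponent = (1.3 - 1)/1.3 = 0.230769
(P2/P1)^exp - 1 = 4.8^0.230769 - 1 = 0.436182
W = 21.9 * 1.3 / 0.3 * 8.314 * 346.15 / 16 * 0.436182 = 7445

7445 kW


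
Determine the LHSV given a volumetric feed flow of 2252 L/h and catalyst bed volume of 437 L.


LHSV = volumetric feed rate / catalyst volume
= 2252 L/h / 437 L
= 5.153 h^-1

5.153 h^-1


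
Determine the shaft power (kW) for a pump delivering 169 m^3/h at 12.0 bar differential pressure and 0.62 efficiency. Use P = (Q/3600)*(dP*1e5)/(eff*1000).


Q = 169 / 3600 = 0.0469444 m^3/s
P = 0.0469444 * (12.0 * 1e5) / 0.62 / 1000 = 90.86

90.86 kW


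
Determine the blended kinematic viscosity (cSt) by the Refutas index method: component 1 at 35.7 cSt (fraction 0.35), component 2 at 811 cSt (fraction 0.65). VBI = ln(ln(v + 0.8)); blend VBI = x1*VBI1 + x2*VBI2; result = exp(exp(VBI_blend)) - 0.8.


Refutas method: VBN_i = 14.534*ln(ln(visc_i + 0.8)) + 10.975, blended linearly by mass fraction; since VBN is linear in VBI_i = ln(ln(visc_i + 0.8)) and the fractions sum to 1, blend VBI directly: visc = exp(exp(VBI_blend)) - 0.8
VBI_1 = ln(ln(35.7 + 0.8)) = 1.28019
VBI_2 = ln(ln(811 + 0.8)) = 1.902
VBI_blend = 0.35 * 1.28019 + 0.65 * 1.902 = 1.68437
visc_blend = exp(exp(1.68437)) - 0.8 = 218.2

218.2 cSt


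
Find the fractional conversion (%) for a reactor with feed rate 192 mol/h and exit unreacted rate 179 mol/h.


X = (F_in - F_out) / F_in * 100
Moles reacted = 192 - 179 = 13
X = 13 / 192 * 100
= 0.06771 * 100
= 6.771 %

6.771 %


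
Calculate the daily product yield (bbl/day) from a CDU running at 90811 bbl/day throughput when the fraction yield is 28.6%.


Crude throughput = 90811 bbl/day
Fraction yield = 28.6%
yield = throughput * fraction / 100
yield = 90811 * 28.6 / 100 = 25971.946

25971.946 bbl/day


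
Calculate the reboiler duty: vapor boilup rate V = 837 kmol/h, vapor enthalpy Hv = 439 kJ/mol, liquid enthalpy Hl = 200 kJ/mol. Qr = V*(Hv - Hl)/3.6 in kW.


Qr = 837 * (439 - 200) / 3.6 = 837 * 239 / 3.6 = 55570

55570 kW


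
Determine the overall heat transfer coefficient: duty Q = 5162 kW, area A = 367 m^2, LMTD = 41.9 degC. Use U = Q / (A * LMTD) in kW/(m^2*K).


From Q = U*A*LMTD, U = Q / (A * LMTD)
U = 5162 / (367 * 41.9) = 5162 / 15377.3 = 0.3357

0.3357 kW/(m^2*K)


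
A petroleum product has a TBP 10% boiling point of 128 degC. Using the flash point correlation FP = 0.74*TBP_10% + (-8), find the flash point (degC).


FP = 0.74 * 128 + (-8) = 86.72

86.72 degC


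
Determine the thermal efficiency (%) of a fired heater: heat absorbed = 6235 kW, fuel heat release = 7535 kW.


Furnace efficiency = Q_absorbed / Q_fuel * 100
= 6235 / 7535 * 100 = 82.75

82.75 %


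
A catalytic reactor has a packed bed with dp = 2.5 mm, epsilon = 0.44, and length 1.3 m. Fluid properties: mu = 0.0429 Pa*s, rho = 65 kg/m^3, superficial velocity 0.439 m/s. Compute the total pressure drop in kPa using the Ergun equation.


dp = 2.5 mm = 0.0025 m
Viscous term = 150*0.0429*0.439*(1-0.44)^2 / (0.0025^2*0.44^3) = 1663990
Inertial term = 1.75*65*0.439^2*(1-0.44) / (0.0025*0.44^3) = 57646.2
dP/L = 1663990 + 57646.2 = 1721640 Pa/m
dP = 1721640 * 1.3 / 1000 = 2238 kPa

2238 kPa


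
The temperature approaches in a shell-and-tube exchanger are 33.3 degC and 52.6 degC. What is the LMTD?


LMTD = (dT1 - dT2) / ln(dT1/dT2)
= (33.3 - 52.6) / ln(33.3 / 52.6) = -19.3 / -0.457159 = 42.22

42.22 degC


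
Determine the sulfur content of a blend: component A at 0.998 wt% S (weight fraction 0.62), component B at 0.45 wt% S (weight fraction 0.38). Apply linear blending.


Linear sulfur blending: S_blend = x1*S1 + x2*S2
Contribution 1: 0.62 * 0.998 = 0.61876 wt%
Contribution 2: 0.38 * 0.45 = 0.171 wt%
S_blend = 0.61876 + 0.171 = 0.78976

0.78976 wt%


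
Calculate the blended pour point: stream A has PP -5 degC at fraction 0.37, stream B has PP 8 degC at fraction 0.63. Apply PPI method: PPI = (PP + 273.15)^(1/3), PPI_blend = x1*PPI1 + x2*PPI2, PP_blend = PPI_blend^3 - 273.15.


PPI_1 = (-5 + 273.15)^(1/3) = 6.448508
PPI_2 = (8 + 273.15)^(1/3) = 6.551077
PPI_blend = 0.37 * 6.448508 + 0.63 * 6.551077 = 6.513126
PP_blend = 6.513126^3 - 273.15 = 276.2921 - 273.15 = 3.14

3.14 degC


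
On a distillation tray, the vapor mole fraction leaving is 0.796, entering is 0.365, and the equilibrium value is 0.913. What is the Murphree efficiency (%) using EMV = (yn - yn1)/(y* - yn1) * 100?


Murphree vapor efficiency: EMV = (y_n - y_(n-1)) / (y*_n - y_(n-1)) * 100
EMV = (0.796 - 0.365) / (0.913 - 0.365) * 100 = 0.431 / 0.548 * 100 = 78.65

78.65 %


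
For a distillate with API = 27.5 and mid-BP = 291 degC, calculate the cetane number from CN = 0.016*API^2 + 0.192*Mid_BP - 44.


CN = 0.016 * 27.5^2 + 0.192 * 291 - 44
CN = 12.1 + 55.872 - 44 = 23.972

23.972


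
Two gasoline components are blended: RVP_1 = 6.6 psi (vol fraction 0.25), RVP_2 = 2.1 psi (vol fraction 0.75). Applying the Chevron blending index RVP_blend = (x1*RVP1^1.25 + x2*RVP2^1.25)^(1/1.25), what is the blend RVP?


Chevron index: RVP_blend = (sum xi*RVPi^1.25)^(1/1.25)
RVP^1.25 terms: 0.25 * 6.6^1.25 + 0.75 * 2.1^1.25 = 4.54065
RVP_blend = 4.54065^(1/1.25) = 3.355

3.355 psi


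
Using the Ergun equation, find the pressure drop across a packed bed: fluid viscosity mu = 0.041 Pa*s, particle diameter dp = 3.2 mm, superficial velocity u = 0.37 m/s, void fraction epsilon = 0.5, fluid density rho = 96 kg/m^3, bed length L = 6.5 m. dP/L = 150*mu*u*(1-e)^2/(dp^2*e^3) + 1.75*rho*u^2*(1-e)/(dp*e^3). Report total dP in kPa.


dp = 3.2 mm = 0.0032 m
Viscous term = 150*0.041*0.37*(1-0.5)^2 / (0.0032^2*0.5^3) = 444434
Inertial term = 1.75*96*0.37^2*(1-0.5) / (0.0032*0.5^3) = 28749
dP/L = 444434 + 28749 = 473183 Pa/m
dP = 473183 * 6.5 / 1000 = 3076 kPa

3076 kPa


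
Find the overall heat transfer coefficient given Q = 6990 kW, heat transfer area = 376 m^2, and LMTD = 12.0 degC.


From Q = U*A*LMTD, U = Q / (A * LMTD)
U = 6990 / (376 * 12.0) = 6990 / 4512 = 1.549

1.549 kW/(m^2*K)


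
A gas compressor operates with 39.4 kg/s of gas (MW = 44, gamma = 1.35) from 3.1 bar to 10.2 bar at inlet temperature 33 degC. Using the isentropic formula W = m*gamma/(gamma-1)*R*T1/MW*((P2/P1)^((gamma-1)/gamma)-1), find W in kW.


Isentropic work: W = m*(gamma/(gamma-1))*(R*T1/MW)*((P2/P1)^((gamma-1)/gamma) - 1)
T1 = 33 + 273.15 = 306.15 K
Pressure ratio = 10.2 / 3.1 = 3.29032
Exponent = (1.35 - 1)/1.35 = 0.259259
(P2/P1)^exp - 1 = 3.29032^0.259259 - 1 = 0.361754
W = 39.4 * 1.35 / 0.35 * 8.314 * 306.15 / 44 * 0.361754 = 3180

3180 kW


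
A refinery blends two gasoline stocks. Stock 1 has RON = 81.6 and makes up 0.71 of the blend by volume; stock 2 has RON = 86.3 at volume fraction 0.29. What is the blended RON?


Linear blending: RON_blend = sum(vi * RONi)
Contribution 1: 0.71 * 81.6 = 57.936
Contribution 2: 0.29 * 86.3 = 25.027
RON_blend = 57.936 + 25.027 = 82.963

82.963


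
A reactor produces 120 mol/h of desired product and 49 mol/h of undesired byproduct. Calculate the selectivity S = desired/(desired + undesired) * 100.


Selectivity = desired / (desired + undesired) * 100
Total products = 120 + 49 = 169 mol/h
S = 120 / 169 * 100
= 0.7101 * 100
= 71.01 %

71.01 %


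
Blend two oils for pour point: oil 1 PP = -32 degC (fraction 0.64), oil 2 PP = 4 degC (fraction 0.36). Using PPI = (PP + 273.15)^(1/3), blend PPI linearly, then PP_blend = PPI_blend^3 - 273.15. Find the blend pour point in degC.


PPI_1 = (-32 + 273.15)^(1/3) = 6.224375
PPI_2 = (4 + 273.15)^(1/3) = 6.51986
PPI_blend = 0.64 * 6.224375 + 0.36 * 6.51986 = 6.33075
PP_blend = 6.33075^3 - 273.15 = 253.7263 - 273.15 = -19.42

-19.42 degC


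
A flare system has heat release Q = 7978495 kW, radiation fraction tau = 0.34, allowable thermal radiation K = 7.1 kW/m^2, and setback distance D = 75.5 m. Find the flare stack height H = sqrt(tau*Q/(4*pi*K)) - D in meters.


tau*Q/(4*pi*K) = 0.34 * 7978495 / (4 * pi * 7.1) = 30404.1
sqrt(30404.1) = 174.368
H = 174.368 - 75.5 = 98.87

98.87 m


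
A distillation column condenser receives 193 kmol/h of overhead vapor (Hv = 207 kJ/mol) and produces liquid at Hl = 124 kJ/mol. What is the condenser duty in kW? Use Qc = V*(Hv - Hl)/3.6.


Qc = 193 * (207 - 124) / 3.6 = 193 * 83 / 3.6 = 4450

4450 kW


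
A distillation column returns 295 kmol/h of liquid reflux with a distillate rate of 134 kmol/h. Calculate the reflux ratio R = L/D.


Reflux ratio definition: R = L / D (liquid returned / distillate withdrawn)
L = 295 kmol/h, D = 134 kmol/h
R = 295 / 134 = 2.201

2.201


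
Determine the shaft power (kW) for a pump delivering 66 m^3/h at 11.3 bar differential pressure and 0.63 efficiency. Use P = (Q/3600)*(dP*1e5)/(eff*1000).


Q = 66 / 3600 = 0.0183333 m^3/s
P = 0.0183333 * (11.3 * 1e5) / 0.63 / 1000 = 32.88

32.88 kW


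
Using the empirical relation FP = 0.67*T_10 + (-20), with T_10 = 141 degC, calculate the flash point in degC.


FP = 0.67 * 141 + (-20) = 74.47

74.47 degC


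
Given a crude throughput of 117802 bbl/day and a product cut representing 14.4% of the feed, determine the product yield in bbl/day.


Crude throughput = 117802 bbl/day
Fraction yield = 14.4%
yield = throughput * fraction / 100
yield = 117802 * 14.4 / 100 = 16963.488

16963.488 bbl/day


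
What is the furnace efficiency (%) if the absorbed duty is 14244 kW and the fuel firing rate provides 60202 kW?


Furnace efficiency = Q_absorbed / Q_fuel * 100
= 14244 / 60202 * 100 = 23.66

23.66 %


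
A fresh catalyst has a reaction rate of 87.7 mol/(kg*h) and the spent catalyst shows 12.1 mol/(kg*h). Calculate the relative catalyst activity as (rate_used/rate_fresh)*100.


Activity (%) = (rate_used / rate_fresh) * 100
rate_used = 12.1, rate_fresh = 87.7
= (12.1 / 87.7) * 100
= 0.1380 * 100 = 13.80

13.80 %


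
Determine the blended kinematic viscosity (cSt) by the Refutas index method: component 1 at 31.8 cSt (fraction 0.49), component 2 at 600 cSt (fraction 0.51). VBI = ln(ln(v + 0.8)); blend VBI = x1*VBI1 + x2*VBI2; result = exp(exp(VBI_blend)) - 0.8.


Refutas method: VBN_i = 14.534*ln(ln(visc_i + 0.8)) + 10.975, blended linearly by mass fraction; since VBN is linear in VBI_i = ln(ln(visc_i + 0.8)) and the fractions sum to 1, blend VBI directly: visc = exp(exp(VBI_blend)) - 0.8
VBI_1 = ln(ln(31.8 + 0.8)) = 1.24827
VBI_2 = ln(ln(600 + 0.8)) = 1.85603
VBI_blend = 0.49 * 1.24827 + 0.51 * 1.85603 = 1.55823
visc_blend = exp(exp(1.55823)) - 0.8 = 114.8

114.8 cSt


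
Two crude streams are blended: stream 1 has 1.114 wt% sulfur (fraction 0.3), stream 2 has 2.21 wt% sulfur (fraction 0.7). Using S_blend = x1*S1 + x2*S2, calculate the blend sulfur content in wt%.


Linear sulfur blending: S_blend = x1*S1 + x2*S2
Contribution 1: 0.3 * 1.114 = 0.3342 wt%
Contribution 2: 0.7 * 2.21 = 1.547 wt%
S_blend = 0.3342 + 1.547 = 1.8812

1.8812 wt%


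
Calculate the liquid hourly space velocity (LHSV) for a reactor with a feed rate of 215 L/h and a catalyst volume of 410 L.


LHSV = volumetric feed rate / catalyst volume
= 215 L/h / 410 L
= 0.5244 h^-1

0.5244 h^-1


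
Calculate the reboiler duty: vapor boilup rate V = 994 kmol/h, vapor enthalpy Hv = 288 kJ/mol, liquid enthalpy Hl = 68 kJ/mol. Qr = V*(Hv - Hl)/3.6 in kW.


Qr = 994 * (288 - 68) / 3.6 = 994 * 220 / 3.6 = 60740

60740 kW


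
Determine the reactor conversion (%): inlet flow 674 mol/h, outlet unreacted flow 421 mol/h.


X = (F_in - F_out) / F_in * 100
Moles reacted = 674 - 421 = 253
X = 253 / 674 * 100
= 0.3754 * 100
= 37.54 %

37.54 %


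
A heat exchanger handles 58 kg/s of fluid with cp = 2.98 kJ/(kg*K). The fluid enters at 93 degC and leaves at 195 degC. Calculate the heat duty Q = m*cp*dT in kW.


Q = m_dot * cp * delta_T
delta_T = 195 - 93 = 102 K
Q = 58 * 2.98 * 102
= 172.84 * 102
= 17629.68 kW

17629.68 kW


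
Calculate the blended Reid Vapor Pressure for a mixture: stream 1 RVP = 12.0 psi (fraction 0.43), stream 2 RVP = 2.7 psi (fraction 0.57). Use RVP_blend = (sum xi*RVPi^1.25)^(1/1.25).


Chevron index: RVP_blend = (sum xi*RVPi^1.25)^(1/1.25)
RVP^1.25 terms: 0.43 * 12.0^1.25 + 0.57 * 2.7^1.25 = 11.5766
RVP_blend = 11.5766^(1/1.25) = 7.094

7.094 psi


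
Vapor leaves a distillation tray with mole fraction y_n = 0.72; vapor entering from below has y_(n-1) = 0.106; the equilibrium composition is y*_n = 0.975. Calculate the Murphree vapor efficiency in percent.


Murphree vapor efficiency: EMV = (y_n - y_(n-1)) / (y*_n - y_(n-1)) * 100
EMV = (0.72 - 0.106) / (0.975 - 0.106) * 100 = 0.614 / 0.869 * 100 = 70.66

70.66 %


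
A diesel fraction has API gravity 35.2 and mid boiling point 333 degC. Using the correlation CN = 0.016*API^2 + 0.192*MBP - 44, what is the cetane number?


CN = 0.016 * 35.2^2 + 0.192 * 333 - 44
CN = 19.82464 + 63.936 - 44 = 39.76064

39.76064


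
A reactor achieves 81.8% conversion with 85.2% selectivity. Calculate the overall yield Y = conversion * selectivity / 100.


Overall yield = conversion (%) * selectivity (%) / 100
Conversion = 81.8%, Selectivity = 85.2%
Y = 81.8 * 85.2 / 100
= 69.6936 %

69.6936 %


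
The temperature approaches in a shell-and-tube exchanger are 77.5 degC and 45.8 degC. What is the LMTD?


LMTD = (dT1 - dT2) / ln(dT1/dT2)
= (77.5 - 45.8) / ln(77.5 / 45.8) = 31.7 / 0.525994 = 60.27

60.27 degC


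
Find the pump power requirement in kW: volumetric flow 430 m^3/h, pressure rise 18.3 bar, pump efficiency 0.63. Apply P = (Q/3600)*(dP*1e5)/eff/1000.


Q = 430 / 3600 = 0.119444 m^3/s
P = 0.119444 * (18.3 * 1e5) / 0.63 / 1000 = 347.0

347.0 kW


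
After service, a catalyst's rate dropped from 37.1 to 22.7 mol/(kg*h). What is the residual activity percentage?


Activity (%) = (rate_used / rate_fresh) * 100
rate_used = 22.7, rate_fresh = 37.1
= (22.7 / 37.1) * 100
= 0.6119 * 100 = 61.19

61.19 %


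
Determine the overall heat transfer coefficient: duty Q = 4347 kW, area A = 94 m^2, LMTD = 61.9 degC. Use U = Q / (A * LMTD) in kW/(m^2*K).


From Q = U*A*LMTD, U = Q / (A * LMTD)
U = 4347 / (94 * 61.9) = 4347 / 5818.6 = 0.7471

0.7471 kW/(m^2*K)


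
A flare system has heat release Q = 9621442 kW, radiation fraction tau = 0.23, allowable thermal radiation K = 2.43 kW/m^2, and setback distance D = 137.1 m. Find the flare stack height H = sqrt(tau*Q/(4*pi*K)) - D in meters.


tau*Q/(4*pi*K) = 0.23 * 9621442 / (4 * pi * 2.43) = 72468.9
sqrt(72468.9) = 269.2
H = 269.2 - 137.1 = 132.1

132.1 m


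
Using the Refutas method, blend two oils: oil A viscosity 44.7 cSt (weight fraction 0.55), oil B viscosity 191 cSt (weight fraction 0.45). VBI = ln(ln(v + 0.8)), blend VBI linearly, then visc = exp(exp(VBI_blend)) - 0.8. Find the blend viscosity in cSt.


Refutas method: VBN_i = 14.534*ln(ln(visc_i + 0.8)) + 10.975, blended linearly by mass fraction; since VBN is linear in VBI_i = ln(ln(visc_i + 0.8)) and the fractions sum to 1, blend VBI directly: visc = exp(exp(VBI_blend)) - 0.8
VBI_1 = ln(ln(44.7 + 0.8)) = 1.33965
VBI_2 = ln(ln(191 + 0.8)) = 1.65946
VBI_blend = 0.55 * 1.33965 + 0.45 * 1.65946 = 1.48356
visc_blend = exp(exp(1.48356)) - 0.8 = 81.36

81.36 cSt


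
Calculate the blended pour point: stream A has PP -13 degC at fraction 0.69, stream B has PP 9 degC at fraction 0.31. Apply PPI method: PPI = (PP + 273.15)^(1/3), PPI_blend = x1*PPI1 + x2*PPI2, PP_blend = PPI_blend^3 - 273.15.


PPI_1 = (-13 + 273.15)^(1/3) = 6.383731
PPI_2 = (9 + 273.15)^(1/3) = 6.558835
PPI_blend = 0.69 * 6.383731 + 0.31 * 6.558835 = 6.438013
PP_blend = 6.438013^3 - 273.15 = 266.8428 - 273.15 = -6.31

-6.31 degC


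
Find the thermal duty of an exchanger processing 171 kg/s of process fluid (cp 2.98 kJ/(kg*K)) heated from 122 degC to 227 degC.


Q = m_dot * cp * delta_T
delta_T = 227 - 122 = 105 K
Q = 171 * 2.98 * 105
= 509.58 * 105
= 53505.9 kW

53505.9 kW


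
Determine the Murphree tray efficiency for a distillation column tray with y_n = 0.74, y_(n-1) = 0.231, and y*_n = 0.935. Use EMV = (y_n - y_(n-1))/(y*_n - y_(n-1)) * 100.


Murphree vapor efficiency: EMV = (y_n - y_(n-1)) / (y*_n - y_(n-1)) * 100
EMV = (0.74 - 0.231) / (0.935 - 0.231) * 100 = 0.509 / 0.704 * 100 = 72.30

72.30 %


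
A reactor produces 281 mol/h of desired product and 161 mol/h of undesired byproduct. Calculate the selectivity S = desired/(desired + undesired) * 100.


Selectivity = desired / (desired + undesired) * 100
Total products = 281 + 161 = 442 mol/h
S = 281 / 442 * 100
= 0.6357 * 100
= 63.57 %

63.57 %


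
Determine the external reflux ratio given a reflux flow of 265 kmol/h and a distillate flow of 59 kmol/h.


Reflux ratio definition: R = L / D (liquid returned / distillate withdrawn)
L = 265 kmol/h, D = 59 kmol/h
R = 265 / 59 = 4.492

4.492


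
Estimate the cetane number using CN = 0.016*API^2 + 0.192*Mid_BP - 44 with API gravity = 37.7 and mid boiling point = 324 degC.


CN = 0.016 * 37.7^2 + 0.192 * 324 - 44
CN = 22.74064 + 62.208 - 44 = 40.94864

40.94864


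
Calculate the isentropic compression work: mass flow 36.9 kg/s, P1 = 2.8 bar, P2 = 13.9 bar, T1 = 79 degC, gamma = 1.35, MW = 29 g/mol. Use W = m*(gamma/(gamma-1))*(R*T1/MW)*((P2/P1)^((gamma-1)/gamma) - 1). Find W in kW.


Isentropic work: W = m*(gamma/(gamma-1))*(R*T1/MW)*((P2/P1)^((gamma-1)/gamma) - 1)
T1 = 79 + 273.15 = 352.15 K
Pressure ratio = 13.9 / 2.8 = 4.96429
Exponent = (1.35 - 1)/1.35 = 0.259259
(P2/P1)^exp - 1 = 4.96429^0.259259 - 1 = 0.514981
W = 36.9 * 1.35 / 0.35 * 8.314 * 352.15 / 29 * 0.514981 = 7400

7400 kW


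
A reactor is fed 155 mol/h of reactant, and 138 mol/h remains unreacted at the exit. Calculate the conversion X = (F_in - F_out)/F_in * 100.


X = (F_in - F_out) / F_in * 100
Moles reacted = 155 - 138 = 17
X = 17 / 155 * 100
= 0.1097 * 100
= 10.97 %

10.97 %


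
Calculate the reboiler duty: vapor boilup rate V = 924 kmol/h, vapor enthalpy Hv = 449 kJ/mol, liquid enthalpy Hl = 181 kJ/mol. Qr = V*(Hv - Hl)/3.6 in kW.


Qr = 924 * (449 - 181) / 3.6 = 924 * 268 / 3.6 = 68790

68790 kW


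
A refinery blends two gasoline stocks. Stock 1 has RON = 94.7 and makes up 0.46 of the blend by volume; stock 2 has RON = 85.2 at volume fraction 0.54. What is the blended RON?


Linear blending: RON_blend = sum(vi * RONi)
Contribution 1: 0.46 * 94.7 = 43.562
Contribution 2: 0.54 * 85.2 = 46.008
RON_blend = 43.562 + 46.008 = 89.57

89.57


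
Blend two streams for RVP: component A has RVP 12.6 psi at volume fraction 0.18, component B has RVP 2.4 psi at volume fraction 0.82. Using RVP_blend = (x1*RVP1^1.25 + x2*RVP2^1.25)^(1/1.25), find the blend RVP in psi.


Chevron index: RVP_blend = (sum xi*RVPi^1.25)^(1/1.25)
RVP^1.25 terms: 0.18 * 12.6^1.25 + 0.82 * 2.4^1.25 = 6.72253
RVP_blend = 6.72253^(1/1.25) = 4.592

4.592 psi


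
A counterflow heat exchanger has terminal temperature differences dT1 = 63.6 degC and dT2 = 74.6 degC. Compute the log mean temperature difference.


LMTD = (dT1 - dT2) / ln(dT1/dT2)
= (63.6 - 74.6) / ln(63.6 / 74.6) = -11 / -0.159527 = 68.95

68.95 degC


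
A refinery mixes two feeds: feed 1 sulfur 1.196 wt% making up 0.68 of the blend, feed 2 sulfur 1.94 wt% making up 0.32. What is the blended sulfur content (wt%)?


Linear sulfur blending: S_blend = x1*S1 + x2*S2
Contribution 1: 0.68 * 1.196 = 0.81328 wt%
Contribution 2: 0.32 * 1.94 = 0.6208 wt%
S_blend = 0.81328 + 0.6208 = 1.43408

1.43408 wt%


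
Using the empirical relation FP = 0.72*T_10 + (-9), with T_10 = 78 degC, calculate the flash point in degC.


FP = 0.72 * 78 + (-9) = 47.16

47.16 degC


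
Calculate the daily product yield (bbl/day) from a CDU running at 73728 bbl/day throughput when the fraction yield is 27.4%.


Crude throughput = 73728 bbl/day
Fraction yield = 27.4%
yield = throughput * fraction / 100
yield = 73728 * 27.4 / 100 = 20201.472

20201.472 bbl/day


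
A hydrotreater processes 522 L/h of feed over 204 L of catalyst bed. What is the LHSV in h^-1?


LHSV = volumetric feed rate / catalyst volume
= 522 L/h / 204 L
= 2.559 h^-1

2.559 h^-1


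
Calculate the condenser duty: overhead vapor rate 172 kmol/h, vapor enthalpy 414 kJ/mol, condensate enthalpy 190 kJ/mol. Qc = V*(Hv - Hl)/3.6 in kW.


Qc = 172 * (414 - 190) / 3.6 = 172 * 224 / 3.6 = 10700

10700 kW


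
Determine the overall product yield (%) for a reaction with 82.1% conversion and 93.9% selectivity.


Overall yield = conversion (%) * selectivity (%) / 100
Conversion = 82.1%, Selectivity = 93.9%
Y = 82.1 * 93.9 / 100
= 77.0919 %

77.0919 %


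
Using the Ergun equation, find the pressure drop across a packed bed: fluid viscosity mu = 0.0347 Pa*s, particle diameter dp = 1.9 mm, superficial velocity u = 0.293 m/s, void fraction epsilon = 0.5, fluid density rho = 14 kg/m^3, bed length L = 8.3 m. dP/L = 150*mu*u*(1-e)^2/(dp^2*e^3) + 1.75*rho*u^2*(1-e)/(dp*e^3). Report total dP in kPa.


dp = 1.9 mm = 0.0019 m
Viscous term = 150*0.0347*0.293*(1-0.5)^2 / (0.0019^2*0.5^3) = 844911
Inertial term = 1.75*14*0.293^2*(1-0.5) / (0.0019*0.5^3) = 4428
dP/L = 844911 + 4428 = 849339 Pa/m
dP = 849339 * 8.3 / 1000 = 7050 kPa

7050 kPa


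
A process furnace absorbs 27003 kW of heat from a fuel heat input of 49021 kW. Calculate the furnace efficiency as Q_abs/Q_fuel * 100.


Furnace efficiency = Q_absorbed / Q_fuel * 100
= 27003 / 49021 * 100 = 55.08

55.08 %


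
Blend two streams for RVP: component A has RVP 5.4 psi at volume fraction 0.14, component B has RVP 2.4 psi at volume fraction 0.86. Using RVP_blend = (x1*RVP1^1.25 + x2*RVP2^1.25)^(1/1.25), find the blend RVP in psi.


Chevron index: RVP_blend = (sum xi*RVPi^1.25)^(1/1.25)
RVP^1.25 terms: 0.14 * 5.4^1.25 + 0.86 * 2.4^1.25 = 3.72144
RVP_blend = 3.72144^(1/1.25) = 2.861

2.861 psi


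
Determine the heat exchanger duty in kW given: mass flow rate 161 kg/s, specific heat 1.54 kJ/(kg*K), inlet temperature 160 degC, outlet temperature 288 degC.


Q = m_dot * cp * delta_T
delta_T = 288 - 160 = 128 K
Q = 161 * 1.54 * 128
= 247.94 * 128
= 31736.32 kW

31736.32 kW


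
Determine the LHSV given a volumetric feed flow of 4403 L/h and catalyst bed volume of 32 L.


LHSV = volumetric feed rate / catalyst volume
= 4403 L/h / 32 L
= 137.6 h^-1

137.6 h^-1


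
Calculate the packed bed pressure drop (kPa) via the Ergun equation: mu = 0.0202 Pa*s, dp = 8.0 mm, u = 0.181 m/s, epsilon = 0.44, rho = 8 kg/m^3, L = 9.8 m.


dp = 8.0 mm = 0.008 m
Viscous term = 150*0.0202*0.181*(1-0.44)^2 / (0.008^2*0.44^3) = 31547.1
Inertial term = 1.75*8*0.181^2*(1-0.44) / (0.008*0.44^3) = 376.899
dP/L = 31547.1 + 376.899 = 31924 Pa/m
dP = 31924 * 9.8 / 1000 = 312.9 kPa

312.9 kPa


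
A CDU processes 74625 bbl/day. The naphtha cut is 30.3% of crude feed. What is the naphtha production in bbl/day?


Crude throughput = 74625 bbl/day
Fraction yield = 30.3%
yield = throughput * fraction / 100
yield = 74625 * 30.3 / 100 = 22611.375

22611.375 bbl/day


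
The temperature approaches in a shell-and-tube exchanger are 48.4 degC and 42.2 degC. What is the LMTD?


LMTD = (dT1 - dT2) / ln(dT1/dT2)
= (48.4 - 42.2) / ln(48.4 / 42.2) = 6.2 / 0.13708 = 45.23

45.23 degC


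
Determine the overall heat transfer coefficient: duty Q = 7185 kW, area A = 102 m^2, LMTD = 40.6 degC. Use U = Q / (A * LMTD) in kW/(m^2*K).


From Q = U*A*LMTD, U = Q / (A * LMTD)
U = 7185 / (102 * 40.6) = 7185 / 4141.2 = 1.735

1.735 kW/(m^2*K)


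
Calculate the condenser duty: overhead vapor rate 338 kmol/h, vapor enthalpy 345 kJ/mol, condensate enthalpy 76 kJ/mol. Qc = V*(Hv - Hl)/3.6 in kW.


Qc = 338 * (345 - 76) / 3.6 = 338 * 269 / 3.6 = 25260

25260 kW


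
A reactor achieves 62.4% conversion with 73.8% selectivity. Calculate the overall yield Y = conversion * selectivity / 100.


Overall yield = conversion (%) * selectivity (%) / 100
Conversion = 62.4%, Selectivity = 73.8%
Y = 62.4 * 73.8 / 100
= 46.0512 %

46.0512 %


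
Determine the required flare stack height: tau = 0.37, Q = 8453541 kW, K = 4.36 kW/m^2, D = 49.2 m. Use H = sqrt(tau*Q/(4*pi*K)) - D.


tau*Q/(4*pi*K) = 0.37 * 8453541 / (4 * pi * 4.36) = 57087.9
sqrt(57087.9) = 238.931
H = 238.931 - 49.2 = 189.7

189.7 m


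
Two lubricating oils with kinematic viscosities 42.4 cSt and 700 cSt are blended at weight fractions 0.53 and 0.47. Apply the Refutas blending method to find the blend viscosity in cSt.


Refutas method: VBN_i = 14.534*ln(ln(visc_i + 0.8)) + 10.975, blended linearly by mass fraction; since VBN is linear in VBI_i = ln(ln(visc_i + 0.8)) and the fractions sum to 1, blend VBI directly: visc = exp(exp(VBI_blend)) - 0.8
VBI_1 = ln(ln(42.4 + 0.8)) = 1.32597
VBI_2 = ln(ln(700 + 0.8)) = 1.8798
VBI_blend = 0.53 * 1.32597 + 0.47 * 1.8798 = 1.58627
visc_blend = exp(exp(1.58627)) - 0.8 = 131.6

131.6 cSt


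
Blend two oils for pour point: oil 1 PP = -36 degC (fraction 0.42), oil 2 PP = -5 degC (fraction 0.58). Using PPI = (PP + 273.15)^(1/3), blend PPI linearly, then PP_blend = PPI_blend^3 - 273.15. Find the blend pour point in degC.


PPI_1 = (-36 + 273.15)^(1/3) = 6.189768
PPI_2 = (-5 + 273.15)^(1/3) = 6.448508
PPI_blend = 0.42 * 6.189768 + 0.58 * 6.448508 = 6.339837
PP_blend = 6.339837^3 - 273.15 = 254.8204 - 273.15 = -18.33

-18.33 degC


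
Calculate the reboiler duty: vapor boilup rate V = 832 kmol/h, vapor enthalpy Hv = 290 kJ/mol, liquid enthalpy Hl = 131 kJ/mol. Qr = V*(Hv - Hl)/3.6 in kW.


Qr = 832 * (290 - 131) / 3.6 = 832 * 159 / 3.6 = 36750

36750 kW


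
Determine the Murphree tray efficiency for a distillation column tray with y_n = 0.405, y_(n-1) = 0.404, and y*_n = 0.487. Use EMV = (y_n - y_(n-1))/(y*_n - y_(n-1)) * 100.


Murphree vapor efficiency: EMV = (y_n - y_(n-1)) / (y*_n - y_(n-1)) * 100
EMV = (0.405 - 0.404) / (0.487 - 0.404) * 100 = 0.001 / 0.083 * 100 = 1.205

1.205 %


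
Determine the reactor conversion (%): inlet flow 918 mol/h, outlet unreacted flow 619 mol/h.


X = (F_in - F_out) / F_in * 100
Moles reacted = 918 - 619 = 299
X = 299 / 918 * 100
= 0.3257 * 100
= 32.57 %

32.57 %


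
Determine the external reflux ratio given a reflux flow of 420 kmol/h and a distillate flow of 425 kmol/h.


Reflux ratio definition: R = L / D (liquid returned / distillate withdrawn)
L = 420 kmol/h, D = 425 kmol/h
R = 420 / 425 = 0.9882

0.9882


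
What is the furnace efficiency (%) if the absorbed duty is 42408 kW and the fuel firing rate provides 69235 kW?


Furnace efficiency = Q_absorbed / Q_fuel * 100
= 42408 / 69235 * 100 = 61.25

61.25 %


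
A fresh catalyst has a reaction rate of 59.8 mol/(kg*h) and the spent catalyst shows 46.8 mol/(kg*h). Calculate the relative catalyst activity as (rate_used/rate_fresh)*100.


Activity (%) = (rate_used / rate_fresh) * 100
rate_used = 46.8, rate_fresh = 59.8
= (46.8 / 59.8) * 100
= 0.7826 * 100 = 78.26

78.26 %


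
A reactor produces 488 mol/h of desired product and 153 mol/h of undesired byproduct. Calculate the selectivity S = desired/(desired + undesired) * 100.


Selectivity = desired / (desired + undesired) * 100
Total products = 488 + 153 = 641 mol/h
S = 488 / 641 * 100
= 0.7613 * 100
= 76.13 %

76.13 %


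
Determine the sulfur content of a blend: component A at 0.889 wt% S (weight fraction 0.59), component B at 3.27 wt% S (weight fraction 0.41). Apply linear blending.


Linear sulfur blending: S_blend = x1*S1 + x2*S2
Contribution 1: 0.59 * 0.889 = 0.52451 wt%
Contribution 2: 0.41 * 3.27 = 1.3407 wt%
S_blend = 0.52451 + 1.3407 = 1.86521

1.86521 wt%


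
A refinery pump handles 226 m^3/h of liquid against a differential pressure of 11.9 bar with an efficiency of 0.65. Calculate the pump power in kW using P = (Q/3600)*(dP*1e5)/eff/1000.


Q = 226 / 3600 = 0.0627778 m^3/s
P = 0.0627778 * (11.9 * 1e5) / 0.65 / 1000 = 114.9

114.9 kW


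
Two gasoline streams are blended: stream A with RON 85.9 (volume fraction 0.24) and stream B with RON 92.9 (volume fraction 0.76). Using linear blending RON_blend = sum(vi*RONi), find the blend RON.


Linear blending: RON_blend = sum(vi * RONi)
Contribution 1: 0.24 * 85.9 = 20.616
Contribution 2: 0.76 * 92.9 = 70.604
RON_blend = 20.616 + 70.604 = 91.22

91.22


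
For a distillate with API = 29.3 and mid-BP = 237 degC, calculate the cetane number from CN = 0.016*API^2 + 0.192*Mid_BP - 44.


CN = 0.016 * 29.3^2 + 0.192 * 237 - 44
CN = 13.73584 + 45.504 - 44 = 15.23984

15.23984


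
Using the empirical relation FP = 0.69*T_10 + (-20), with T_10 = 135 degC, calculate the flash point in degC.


FP = 0.69 * 135 + (-20) = 73.15

73.15 degC


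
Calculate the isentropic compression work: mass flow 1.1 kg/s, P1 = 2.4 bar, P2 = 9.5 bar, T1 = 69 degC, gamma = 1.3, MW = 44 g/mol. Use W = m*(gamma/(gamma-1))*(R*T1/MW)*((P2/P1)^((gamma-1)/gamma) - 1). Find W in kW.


Isentropic work: W = m*(gamma/(gamma-1))*(R*T1/MW)*((P2/P1)^((gamma-1)/gamma) - 1)
T1 = 69 + 273.15 = 342.15 K
Pressure ratio = 9.5 / 2.4 = 3.95833
Exponent = (1.3 - 1)/1.3 = 0.230769
(P2/P1)^exp - 1 = 3.95833^0.230769 - 1 = 0.373685
W = 1.1 * 1.3 / 0.3 * 8.314 * 342.15 / 44 * 0.373685 = 115.2

115.2 kW


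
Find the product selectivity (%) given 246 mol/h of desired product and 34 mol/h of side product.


Selectivity = desired / (desired + undesired) * 100
Total products = 246 + 34 = 280 mol/h
S = 246 / 280 * 100
= 0.8786 * 100
= 87.86 %

87.86 %


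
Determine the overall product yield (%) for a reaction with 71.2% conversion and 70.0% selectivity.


Overall yield = conversion (%) * selectivity (%) / 100
Conversion = 71.2%, Selectivity = 70.0%
Y = 71.2 * 70.0 / 100
= 49.84 %

49.84 %


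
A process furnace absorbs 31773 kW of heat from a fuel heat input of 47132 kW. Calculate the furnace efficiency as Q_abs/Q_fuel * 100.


Furnace efficiency = Q_absorbed / Q_fuel * 100
= 31773 / 47132 * 100 = 67.41

67.41 %


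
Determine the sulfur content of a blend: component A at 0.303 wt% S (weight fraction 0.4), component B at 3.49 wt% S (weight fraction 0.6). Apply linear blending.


Linear sulfur blending: S_blend = x1*S1 + x2*S2
Contribution 1: 0.4 * 0.303 = 0.1212 wt%
Contribution 2: 0.6 * 3.49 = 2.094 wt%
S_blend = 0.1212 + 2.094 = 2.2152

2.2152 wt%


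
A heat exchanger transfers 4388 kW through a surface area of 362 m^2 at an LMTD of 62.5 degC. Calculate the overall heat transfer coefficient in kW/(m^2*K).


From Q = U*A*LMTD, U = Q / (A * LMTD)
U = 4388 / (362 * 62.5) = 4388 / 22625 = 0.1939

0.1939 kW/(m^2*K)


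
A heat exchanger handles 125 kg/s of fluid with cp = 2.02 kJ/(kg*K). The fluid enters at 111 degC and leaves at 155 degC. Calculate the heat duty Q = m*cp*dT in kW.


Q = m_dot * cp * delta_T
delta_T = 155 - 111 = 44 K
Q = 125 * 2.02 * 44
= 252.5 * 44
= 11110 kW

11110 kW


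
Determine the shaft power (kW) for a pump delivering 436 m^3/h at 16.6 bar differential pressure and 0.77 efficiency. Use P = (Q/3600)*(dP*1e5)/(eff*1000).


Q = 436 / 3600 = 0.121111 m^3/s
P = 0.121111 * (16.6 * 1e5) / 0.77 / 1000 = 261.1

261.1 kW


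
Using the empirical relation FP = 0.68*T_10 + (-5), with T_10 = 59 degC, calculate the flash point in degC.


FP = 0.68 * 59 + (-5) = 35.12

35.12 degC


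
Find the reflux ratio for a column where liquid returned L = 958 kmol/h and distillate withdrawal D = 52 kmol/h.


Reflux ratio definition: R = L / D (liquid returned / distillate withdrawn)
L = 958 kmol/h, D = 52 kmol/h
R = 958 / 52 = 18.42

18.42


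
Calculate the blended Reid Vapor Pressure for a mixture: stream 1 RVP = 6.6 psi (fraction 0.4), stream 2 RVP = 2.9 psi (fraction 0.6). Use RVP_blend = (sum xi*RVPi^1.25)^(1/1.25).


Chevron index: RVP_blend = (sum xi*RVPi^1.25)^(1/1.25)
RVP^1.25 terms: 0.4 * 6.6^1.25 + 0.6 * 2.9^1.25 = 6.5021
RVP_blend = 6.5021^(1/1.25) = 4.471

4.471 psi


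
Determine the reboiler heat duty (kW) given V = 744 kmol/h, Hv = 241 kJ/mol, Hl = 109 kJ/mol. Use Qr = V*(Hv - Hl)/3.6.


Qr = 744 * (241 - 109) / 3.6 = 744 * 132 / 3.6 = 27280

27280 kW


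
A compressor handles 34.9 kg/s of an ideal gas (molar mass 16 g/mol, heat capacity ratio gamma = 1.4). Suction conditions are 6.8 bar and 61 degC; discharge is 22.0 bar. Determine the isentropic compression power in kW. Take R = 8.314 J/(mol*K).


Isentropic work: W = m*(gamma/(gamma-1))*(R*T1/MW)*((P2/P1)^((gamma-1)/gamma) - 1)
T1 = 61 + 273.15 = 334.15 K
Pressure ratio = 22.0 / 6.8 = 3.23529
Exponent = (1.4 - 1)/1.4 = 0.285714
(P2/P1)^exp - 1 = 3.23529^0.285714 - 1 = 0.398587
W = 34.9 * 1.4 / 0.4 * 8.314 * 334.15 / 16 * 0.398587 = 8454

8454 kW


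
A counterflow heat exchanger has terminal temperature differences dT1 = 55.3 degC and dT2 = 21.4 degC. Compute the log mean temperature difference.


LMTD = (dT1 - dT2) / ln(dT1/dT2)
= (55.3 - 21.4) / ln(55.3 / 21.4) = 33.9 / 0.949382 = 35.71

35.71 degC


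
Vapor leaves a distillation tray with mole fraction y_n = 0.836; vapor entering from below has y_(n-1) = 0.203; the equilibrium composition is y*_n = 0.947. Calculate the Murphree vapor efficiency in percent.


Murphree vapor efficiency: EMV = (y_n - y_(n-1)) / (y*_n - y_(n-1)) * 100
EMV = (0.836 - 0.203) / (0.947 - 0.203) * 100 = 0.633 / 0.744 * 100 = 85.08

85.08 %


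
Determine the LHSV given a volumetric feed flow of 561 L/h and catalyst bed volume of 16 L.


LHSV = volumetric feed rate / catalyst volume
= 561 L/h / 16 L
= 35.06 h^-1

35.06 h^-1


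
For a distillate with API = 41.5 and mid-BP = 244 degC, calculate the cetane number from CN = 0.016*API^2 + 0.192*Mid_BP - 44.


CN = 0.016 * 41.5^2 + 0.192 * 244 - 44
CN = 27.556 + 46.848 - 44 = 30.404

30.404


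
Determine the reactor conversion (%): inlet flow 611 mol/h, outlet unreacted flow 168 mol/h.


X = (F_in - F_out) / F_in * 100
Moles reacted = 611 - 168 = 443
X = 443 / 611 * 100
= 0.7250 * 100
= 72.50 %

72.50 %


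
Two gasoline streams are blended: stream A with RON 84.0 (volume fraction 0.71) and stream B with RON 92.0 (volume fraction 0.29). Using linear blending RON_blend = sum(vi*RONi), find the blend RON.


Linear blending: RON_blend = sum(vi * RONi)
Contribution 1: 0.71 * 84.0 = 59.64
Contribution 2: 0.29 * 92.0 = 26.68
RON_blend = 59.64 + 26.68 = 86.32

86.32


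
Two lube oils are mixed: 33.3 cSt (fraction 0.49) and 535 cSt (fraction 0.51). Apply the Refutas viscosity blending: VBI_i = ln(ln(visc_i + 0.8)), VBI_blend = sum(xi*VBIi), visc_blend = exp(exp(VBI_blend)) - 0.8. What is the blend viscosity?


Refutas method: VBN_i = 14.534*ln(ln(visc_i + 0.8)) + 10.975, blended linearly by mass fraction; since VBN is linear in VBI_i = ln(ln(visc_i + 0.8)) and the fractions sum to 1, blend VBI directly: visc = exp(exp(VBI_blend)) - 0.8
VBI_1 = ln(ln(33.3 + 0.8)) = 1.2611
VBI_2 = ln(ln(535 + 0.8)) = 1.83797
VBI_blend = 0.49 * 1.2611 + 0.51 * 1.83797 = 1.5553
visc_blend = exp(exp(1.5553)) - 0.8 = 113.2

113.2 cSt
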